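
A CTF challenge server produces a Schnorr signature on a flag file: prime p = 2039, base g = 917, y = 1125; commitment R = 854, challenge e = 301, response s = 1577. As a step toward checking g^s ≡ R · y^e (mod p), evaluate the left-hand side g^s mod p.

917^2 = 840889 ≡ 821
917^4 ≡ 821^2 = 674041 ≡ 1171
917^8 ≡ 1171^2 = 1371241 ≡ 1033
917^16 ≡ 1033^2 = 1067089 ≡ 692
917^32 ≡ 692^2 = 478864 ≡ 1738
917^64 ≡ 1738^2 = 3020644 ≡ 885
917^128 ≡ 885^2 = 783225 ≡ 249
917^256 ≡ 249^2 = 62001 ≡ 831
917^512 ≡ 831^2 = 690561 ≡ 1379
917^1024 ≡ 1379^2 = 1901641 ≡ 1293
1577 = 1024 + 512 + 32 + 8 + 1, so 917^1577 ≡ 1293·1379·1738·1033·917 ≡ 543 (mod 2039)

543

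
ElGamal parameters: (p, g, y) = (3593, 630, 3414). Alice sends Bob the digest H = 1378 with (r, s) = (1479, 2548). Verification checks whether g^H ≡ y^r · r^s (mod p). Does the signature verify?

does not verify

Left side g^H mod p:
Squares mod 3593: 630^1≡630, 630^2≡1670, 630^4≡732, 630^8≡467, 630^16≡2509, 630^32≡145, 630^64≡3060, 630^128≡242, 630^256≡1076, 630^512≡830, 630^1024≡2637
1378 = 1024 + 256 + 64 + 32 + 2, so 630^1378 ≡ 2637·1076·3060·145·1670 ≡ 529 (mod 3593)
Right side y^r · r^s mod p:
Squares mod 3593: 3414^1≡3414, 3414^2≡3297, 3414^4≡1384, 3414^8≡387, 3414^16≡2456, 3414^32≡2882, 3414^64≡2501, 3414^128≡3181, 3414^256≡873, 3414^512≡413, 3414^1024≡1698
1479 = 1024 + 256 + 128 + 64 + 4 + 2 + 1, so 3414^1479 ≡ 1698·873·3181·2501·1384·3297·3414 ≡ 909 (mod 3593)
Squares mod 3593: 1479^1≡1479, 1479^2≡2897, 1479^4≡2954, 1479^8≡2312, 1479^16≡2553, 1479^32≡107, 1479^64≡670, 1479^128≡3368, 1479^256≡323, 1479^512≡132, 1479^1024≡3052, 1479^2048≡1648
2548 = 2048 + 256 + 128 + 64 + 32 + 16 + 4, so 1479^2548 ≡ 1648·323·3368·670·107·2553·2954 ≡ 2487 (mod 3593)
909·2487 = 2260683 ≡ 686 (mod 3593)
529 ≠ 686, so verification fails.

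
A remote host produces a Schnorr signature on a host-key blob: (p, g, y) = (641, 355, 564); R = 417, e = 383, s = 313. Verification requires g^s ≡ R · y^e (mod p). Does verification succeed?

g^s mod p:
355^2 = 126025 ≡ 389
355^4 ≡ 389^2 = 151321 ≡ 45
355^8 ≡ 45^2 = 2025 ≡ 102
355^16 ≡ 102^2 = 10404 ≡ 148
355^32 ≡ 148^2 = 21904 ≡ 110
355^64 ≡ 110^2 = 12100 ≡ 562
355^128 ≡ 562^2 = 315844 ≡ 472
355^256 ≡ 472^2 = 222784 ≡ 357
313 = 256 + 32 + 16 + 8 + 1, so 355^313 ≡ 357·110·148·102·355 ≡ 236 (mod 641)
R · y^e mod p:
564^2 = 318096 ≡ 160
564^4 ≡ 160^2 = 25600 ≡ 601
564^8 ≡ 601^2 = 361201 ≡ 318
564^16 ≡ 318^2 = 101124 ≡ 487
564^32 ≡ 487^2 = 237169 ≡ 640
564^64 ≡ 640^2 = 409600 ≡ 1
564^128 ≡ 1^2 = 1
564^256 ≡ 1^2 = 1
383 = 256 + 64 + 32 + 16 + 8 + 4 + 2 + 1, so 564^383 ≡ 1·1·640·487·318·601·160·564 ≡ 308 (mod 641)
417·308 = 128436 ≡ 236 (mod 641)
236 ≡ 236 (mod 641); signature holds.

passes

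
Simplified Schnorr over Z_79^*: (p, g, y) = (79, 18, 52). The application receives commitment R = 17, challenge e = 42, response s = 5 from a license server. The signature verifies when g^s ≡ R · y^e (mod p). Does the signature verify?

does not verify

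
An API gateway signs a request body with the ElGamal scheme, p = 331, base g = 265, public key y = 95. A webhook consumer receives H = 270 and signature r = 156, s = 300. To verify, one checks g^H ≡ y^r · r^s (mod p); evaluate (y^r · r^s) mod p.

293

Squares mod 331: 95^1≡95, 95^2≡88, 95^4≡131, 95^8≡280, 95^16≡284, 95^32≡223, 95^64≡79, 95^128≡283
156 = 128 + 16 + 8 + 4, so 95^156 ≡ 283·284·280·131 ≡ 80 (mod 331)
Squares mod 331: 156^1≡156, 156^2≡173, 156^4≡139, 156^8≡123, 156^16≡234, 156^32≡141, 156^64≡21, 156^128≡110, 156^256≡184
300 = 256 + 32 + 8 + 4, so 156^300 ≡ 184·141·123·139 ≡ 74 (mod 331)
y^r · r^s ≡ 80·74 = 5920 ≡ 293 (mod 331)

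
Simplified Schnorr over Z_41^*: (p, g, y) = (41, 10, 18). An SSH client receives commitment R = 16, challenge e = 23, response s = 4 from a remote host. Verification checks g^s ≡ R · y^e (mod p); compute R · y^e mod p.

37

18^2 = 324 ≡ 37
18^4 ≡ 37^2 = 1369 ≡ 16
18^8 ≡ 16^2 = 256 ≡ 10
18^16 ≡ 10^2 = 100 ≡ 18
23 = 16 + 4 + 2 + 1, so 18^23 ≡ 18·16·37·18 ≡ 10 (mod 41)
R · y^e ≡ 16·10 = 160 ≡ 37 (mod 41)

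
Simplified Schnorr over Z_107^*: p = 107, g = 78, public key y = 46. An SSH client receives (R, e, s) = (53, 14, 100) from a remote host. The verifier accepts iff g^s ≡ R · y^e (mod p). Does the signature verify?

does not verify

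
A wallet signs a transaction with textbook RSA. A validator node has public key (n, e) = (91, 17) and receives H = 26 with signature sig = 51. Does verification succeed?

fails

sig^2 ≡ 51^2 = 2601 ≡ 53
sig^4 ≡ 53^2 = 2809 ≡ 79
sig^8 ≡ 79^2 = 6241 ≡ 53
sig^16 ≡ 53^2 = 2809 ≡ 79
17 = 16 + 1, so sig^17 ≡ 79·51 ≡ 25 (mod 91)
The recovered value 25 does not match the digest 26.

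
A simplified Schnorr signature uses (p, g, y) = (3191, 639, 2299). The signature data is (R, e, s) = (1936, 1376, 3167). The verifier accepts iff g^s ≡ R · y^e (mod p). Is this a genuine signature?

genuine

g^s mod p:
639^2 = 408321 ≡ 3064
639^4 ≡ 3064^2 = 9388096 ≡ 174
639^8 ≡ 174^2 = 30276 ≡ 1557
639^16 ≡ 1557^2 = 2424249 ≡ 2280
639^32 ≡ 2280^2 = 5198400 ≡ 261
639^64 ≡ 261^2 = 68121 ≡ 1110
639^128 ≡ 1110^2 = 1232100 ≡ 374
639^256 ≡ 374^2 = 139876 ≡ 2663
639^512 ≡ 2663^2 = 7091569 ≡ 1167
639^1024 ≡ 1167^2 = 1361889 ≡ 2523
639^2048 ≡ 2523^2 = 6365529 ≡ 2675
3167 = 2048 + 1024 + 64 + 16 + 8 + 4 + 2 + 1, so 639^3167 ≡ 2675·2523·1110·2280·1557·174·3064·639 ≡ 731 (mod 3191)
R · y^e mod p:
2299^2 = 5285401 ≡ 1105
2299^4 ≡ 1105^2 = 1221025 ≡ 2063
2299^8 ≡ 2063^2 = 4255969 ≡ 2366
2299^16 ≡ 2366^2 = 5597956 ≡ 942
2299^32 ≡ 942^2 = 887364 ≡ 266
2299^64 ≡ 266^2 = 70756 ≡ 554
2299^128 ≡ 554^2 = 306916 ≡ 580
2299^256 ≡ 580^2 = 336400 ≡ 1345
2299^512 ≡ 1345^2 = 1809025 ≡ 2919
2299^1024 ≡ 2919^2 = 8520561 ≡ 591
1376 = 1024 + 256 + 64 + 32, so 2299^1376 ≡ 591·1345·554·266 ≡ 2748 (mod 3191)
1936·2748 = 5320128 ≡ 731 (mod 3191)
731 ≡ 731 (mod 3191); signature holds.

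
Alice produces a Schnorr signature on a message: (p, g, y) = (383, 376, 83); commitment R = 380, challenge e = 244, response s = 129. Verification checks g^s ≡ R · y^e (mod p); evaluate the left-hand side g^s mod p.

376^129 mod 383 = 122

122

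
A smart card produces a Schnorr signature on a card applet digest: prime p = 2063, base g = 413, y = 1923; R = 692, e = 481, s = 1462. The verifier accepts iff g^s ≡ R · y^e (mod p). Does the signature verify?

g^s mod p:
413^2 = 170569 ≡ 1403
413^4 ≡ 1403^2 = 1968409 ≡ 307
413^8 ≡ 307^2 = 94249 ≡ 1414
413^16 ≡ 1414^2 = 1999396 ≡ 349
413^32 ≡ 349^2 = 121801 ≡ 84
413^64 ≡ 84^2 = 7056 ≡ 867
413^128 ≡ 867^2 = 751689 ≡ 757
413^256 ≡ 757^2 = 573049 ≡ 1598
413^512 ≡ 1598^2 = 2553604 ≡ 1673
413^1024 ≡ 1673^2 = 2798929 ≡ 1501
1462 = 1024 + 256 + 128 + 32 + 16 + 4 + 2, so 413^1462 ≡ 1501·1598·757·84·349·307·1403 ≡ 172 (mod 2063)
R · y^e mod p:
1923^2 = 3697929 ≡ 1033
1923^4 ≡ 1033^2 = 1067089 ≡ 518
1923^8 ≡ 518^2 = 268324 ≡ 134
1923^16 ≡ 134^2 = 17956 ≡ 1452
1923^32 ≡ 1452^2 = 2108304 ≡ 1981
1923^64 ≡ 1981^2 = 3924361 ≡ 535
1923^128 ≡ 535^2 = 286225 ≡ 1531
1923^256 ≡ 1531^2 = 2343961 ≡ 393
481 = 256 + 128 + 64 + 32 + 1, so 1923^481 ≡ 393·1531·535·1981·1923 ≡ 1944 (mod 2063)
692·1944 = 1345248 ≡ 172 (mod 2063)
172 ≡ 172 (mod 2063); signature holds.

verifies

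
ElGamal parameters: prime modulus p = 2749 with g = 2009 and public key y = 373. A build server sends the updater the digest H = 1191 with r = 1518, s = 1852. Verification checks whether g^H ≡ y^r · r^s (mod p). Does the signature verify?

Left side g^H mod p:
Squares mod 2749: 2009^1≡2009, 2009^2≡549, 2009^4≡1760, 2009^8≡2226, 2009^16≡1378, 2009^32≡2074, 2009^64≡2040, 2009^128≡2363, 2009^256≡550, 2009^512≡110, 2009^1024≡1104
1191 = 1024 + 128 + 32 + 4 + 2 + 1, so 2009^1191 ≡ 1104·2363·2074·1760·549·2009 ≡ 1514 (mod 2749)
Right side y^r · r^s mod p:
Squares mod 2749: 373^1≡373, 373^2≡1679, 373^4≡1316, 373^8≡2735, 373^16≡196, 373^32≡2679, 373^64≡2151, 373^128≡234, 373^256≡2525, 373^512≡694, 373^1024≡561
1518 = 1024 + 256 + 128 + 64 + 32 + 8 + 4 + 2, so 373^1518 ≡ 561·2525·234·2151·2679·2735·1316·1679 ≡ 1880 (mod 2749)
Squares mod 2749: 1518^1≡1518, 1518^2≡662, 1518^4≡1153, 1518^8≡1642, 1518^16≡2144, 1518^32≡408, 1518^64≡1524, 1518^128≡2420, 1518^256≡1030, 1518^512≡2535, 1518^1024≡1812
1852 = 1024 + 512 + 256 + 32 + 16 + 8 + 4, so 1518^1852 ≡ 1812·2535·1030·408·2144·1642·1153 ≡ 681 (mod 2749)
1880·681 = 1280280 ≡ 1995 (mod 2749)
1514 ≠ 1995, so verification fails.

does not verify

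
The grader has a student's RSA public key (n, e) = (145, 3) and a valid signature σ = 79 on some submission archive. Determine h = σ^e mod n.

Squares mod 145: σ^1≡79, σ^2≡6
3 = 2 + 1, so σ^3 ≡ 6·79 ≡ 39 (mod 145)

39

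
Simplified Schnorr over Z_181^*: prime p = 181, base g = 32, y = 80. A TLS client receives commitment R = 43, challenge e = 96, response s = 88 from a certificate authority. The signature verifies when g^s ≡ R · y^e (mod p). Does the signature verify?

g^s mod p:
Squares mod 181: 32^1≡32, 32^2≡119, 32^4≡43, 32^8≡39, 32^16≡73, 32^32≡80, 32^64≡65
88 = 64 + 16 + 8, so 32^88 ≡ 65·73·39 ≡ 73 (mod 181)
R · y^e mod p:
Squares mod 181: 80^1≡80, 80^2≡65, 80^4≡62, 80^8≡43, 80^16≡39, 80^32≡73, 80^64≡80
96 = 64 + 32, so 80^96 ≡ 80·73 ≡ 48 (mod 181)
43·48 = 2064 ≡ 73 (mod 181)
73 ≡ 73 (mod 181); signature holds.

verifies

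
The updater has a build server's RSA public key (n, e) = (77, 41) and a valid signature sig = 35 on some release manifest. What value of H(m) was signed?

35

sig^2 ≡ 35^2 = 1225 ≡ 70
sig^4 ≡ 70^2 = 4900 ≡ 49
sig^8 ≡ 49^2 = 2401 ≡ 14
sig^16 ≡ 14^2 = 196 ≡ 42
sig^32 ≡ 42^2 = 1764 ≡ 70
41 = 32 + 8 + 1, so sig^41 ≡ 70·14·35 ≡ 35 (mod 77)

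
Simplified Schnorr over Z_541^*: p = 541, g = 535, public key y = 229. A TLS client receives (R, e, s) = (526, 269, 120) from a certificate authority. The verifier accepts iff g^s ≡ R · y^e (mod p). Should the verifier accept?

reject

g^s mod p:
535^2 = 286225 ≡ 36
535^4 ≡ 36^2 = 1296 ≡ 214
535^8 ≡ 214^2 = 45796 ≡ 352
535^16 ≡ 352^2 = 123904 ≡ 15
535^32 ≡ 15^2 = 225
535^64 ≡ 225^2 = 50625 ≡ 312
120 = 64 + 32 + 16 + 8, so 535^120 ≡ 312·225·15·352 ≡ 129 (mod 541)
R · y^e mod p:
229^2 = 52441 ≡ 505
229^4 ≡ 505^2 = 255025 ≡ 214
229^8 ≡ 214^2 = 45796 ≡ 352
229^16 ≡ 352^2 = 123904 ≡ 15
229^32 ≡ 15^2 = 225
229^64 ≡ 225^2 = 50625 ≡ 312
229^128 ≡ 312^2 = 97344 ≡ 505
229^256 ≡ 505^2 = 255025 ≡ 214
269 = 256 + 8 + 4 + 1, so 229^269 ≡ 214·352·214·229 ≡ 189 (mod 541)
526·189 = 99414 ≡ 411 (mod 541)
129 ≠ 411; the check fails.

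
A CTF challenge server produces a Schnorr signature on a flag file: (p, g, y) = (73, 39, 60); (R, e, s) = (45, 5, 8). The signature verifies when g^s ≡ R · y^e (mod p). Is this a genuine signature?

g^s mod p:
Squares mod 73: 39^1≡39, 39^2≡61, 39^4≡71, 39^8≡4
39^8 ≡ 4 (mod 73)
R · y^e mod p:
Squares mod 73: 60^1≡60, 60^2≡23, 60^4≡18
5 = 4 + 1, so 60^5 ≡ 18·60 ≡ 58 (mod 73)
45·58 = 2610 ≡ 55 (mod 73)
4 ≠ 55; the check fails.

forged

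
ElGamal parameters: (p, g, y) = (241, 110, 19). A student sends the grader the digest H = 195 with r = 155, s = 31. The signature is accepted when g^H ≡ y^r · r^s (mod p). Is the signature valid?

Left side g^H mod p:
110^195 mod 241 = 115
Right side y^r · r^s mod p:
19^155 mod 241 = 22
155^31 mod 241 = 71
22·71 = 1562 ≡ 116 (mod 241)
115 ≠ 116, so verification fails.

invalid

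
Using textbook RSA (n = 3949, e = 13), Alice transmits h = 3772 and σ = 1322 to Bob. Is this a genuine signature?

forged

σ^2 ≡ 1322^2 = 1747684 ≡ 2226
σ^4 ≡ 2226^2 = 4955076 ≡ 3030
σ^8 ≡ 3030^2 = 9180900 ≡ 3424
13 = 8 + 4 + 1, so σ^13 ≡ 3424·3030·1322 ≡ 1317 (mod 3949)
The recovered value 1317 does not match the digest 3772.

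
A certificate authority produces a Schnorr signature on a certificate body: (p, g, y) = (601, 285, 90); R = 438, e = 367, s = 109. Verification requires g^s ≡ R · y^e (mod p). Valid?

yes

g^s mod p:
285^2 = 81225 ≡ 90
285^4 ≡ 90^2 = 8100 ≡ 287
285^8 ≡ 287^2 = 82369 ≡ 32
285^16 ≡ 32^2 = 1024 ≡ 423
285^32 ≡ 423^2 = 178929 ≡ 432
285^64 ≡ 432^2 = 186624 ≡ 314
109 = 64 + 32 + 8 + 4 + 1, so 285^109 ≡ 314·432·32·287·285 ≡ 496 (mod 601)
R · y^e mod p:
90^2 = 8100 ≡ 287
90^4 ≡ 287^2 = 82369 ≡ 32
90^8 ≡ 32^2 = 1024 ≡ 423
90^16 ≡ 423^2 = 178929 ≡ 432
90^32 ≡ 432^2 = 186624 ≡ 314
90^64 ≡ 314^2 = 98596 ≡ 32
90^128 ≡ 32^2 = 1024 ≡ 423
90^256 ≡ 423^2 = 178929 ≡ 432
367 = 256 + 64 + 32 + 8 + 4 + 2 + 1, so 90^367 ≡ 432·32·314·423·32·287·90 ≡ 185 (mod 601)
438·185 = 81030 ≡ 496 (mod 601)
496 ≡ 496 (mod 601); signature holds.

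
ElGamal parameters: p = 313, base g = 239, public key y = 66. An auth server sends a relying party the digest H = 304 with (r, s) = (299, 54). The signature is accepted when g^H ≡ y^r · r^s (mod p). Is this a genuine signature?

genuine

Left side g^H mod p:
239^2 = 57121 ≡ 155
239^4 ≡ 155^2 = 24025 ≡ 237
239^8 ≡ 237^2 = 56169 ≡ 142
239^16 ≡ 142^2 = 20164 ≡ 132
239^32 ≡ 132^2 = 17424 ≡ 209
239^64 ≡ 209^2 = 43681 ≡ 174
239^128 ≡ 174^2 = 30276 ≡ 228
239^256 ≡ 228^2 = 51984 ≡ 26
304 = 256 + 32 + 16, so 239^304 ≡ 26·209·132 ≡ 205 (mod 313)
Right side y^r · r^s mod p:
66^2 = 4356 ≡ 287
66^4 ≡ 287^2 = 82369 ≡ 50
66^8 ≡ 50^2 = 2500 ≡ 309
66^16 ≡ 309^2 = 95481 ≡ 16
66^32 ≡ 16^2 = 256
66^64 ≡ 256^2 = 65536 ≡ 119
66^128 ≡ 119^2 = 14161 ≡ 76
66^256 ≡ 76^2 = 5776 ≡ 142
299 = 256 + 32 + 8 + 2 + 1, so 66^299 ≡ 142·256·309·287·66 ≡ 284 (mod 313)
299^2 = 89401 ≡ 196
299^4 ≡ 196^2 = 38416 ≡ 230
299^8 ≡ 230^2 = 52900 ≡ 3
299^16 ≡ 3^2 = 9
299^32 ≡ 9^2 = 81
54 = 32 + 16 + 4 + 2, so 299^54 ≡ 81·9·230·196 ≡ 198 (mod 313)
284·198 = 56232 ≡ 205 (mod 313)
205 ≡ 205 (mod 313), so the signature is genuine.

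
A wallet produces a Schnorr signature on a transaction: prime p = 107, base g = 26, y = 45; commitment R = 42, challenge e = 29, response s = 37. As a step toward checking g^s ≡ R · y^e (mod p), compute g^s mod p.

26^37 mod 107 = 88

88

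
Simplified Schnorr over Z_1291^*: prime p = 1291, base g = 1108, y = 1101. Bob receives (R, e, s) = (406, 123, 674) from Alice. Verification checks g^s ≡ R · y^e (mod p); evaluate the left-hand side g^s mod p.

465

Squares mod 1291: 1108^1≡1108, 1108^2≡1214, 1108^4≡765, 1108^8≡402, 1108^16≡229, 1108^32≡801, 1108^64≡1265, 1108^128≡676, 1108^256≡1253, 1108^512≡153
674 = 512 + 128 + 32 + 2, so 1108^674 ≡ 153·676·801·1214 ≡ 465 (mod 1291)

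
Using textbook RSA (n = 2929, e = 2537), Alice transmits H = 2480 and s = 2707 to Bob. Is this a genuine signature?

genuine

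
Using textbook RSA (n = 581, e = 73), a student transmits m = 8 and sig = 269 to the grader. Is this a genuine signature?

sig^2 ≡ 269^2 = 72361 ≡ 317
sig^4 ≡ 317^2 = 100489 ≡ 557
sig^8 ≡ 557^2 = 310249 ≡ 576
sig^16 ≡ 576^2 = 331776 ≡ 25
sig^32 ≡ 25^2 = 625 ≡ 44
sig^64 ≡ 44^2 = 1936 ≡ 193
73 = 64 + 8 + 1, so sig^73 ≡ 193·576·269 ≡ 122 (mod 581)
sig^73 mod 581 = 122, but m = 8.

forged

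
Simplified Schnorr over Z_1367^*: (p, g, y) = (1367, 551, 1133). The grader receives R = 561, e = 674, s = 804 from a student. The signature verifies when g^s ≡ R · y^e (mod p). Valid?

no

g^s mod p:
Squares mod 1367: 551^1≡551, 551^2≡127, 551^4≡1092, 551^8≡440, 551^16≡853, 551^32≡365, 551^64≡626, 551^128≡914, 551^256≡159, 551^512≡675
804 = 512 + 256 + 32 + 4, so 551^804 ≡ 675·159·365·1092 ≡ 517 (mod 1367)
R · y^e mod p:
Squares mod 1367: 1133^1≡1133, 1133^2≡76, 1133^4≡308, 1133^8≡541, 1133^16≡143, 1133^32≡1311, 1133^64≡402, 1133^128≡298, 1133^256≡1316, 1133^512≡1234
674 = 512 + 128 + 32 + 2, so 1133^674 ≡ 1234·298·1311·76 ≡ 1339 (mod 1367)
561·1339 = 751179 ≡ 696 (mod 1367)
517 ≠ 696; the check fails.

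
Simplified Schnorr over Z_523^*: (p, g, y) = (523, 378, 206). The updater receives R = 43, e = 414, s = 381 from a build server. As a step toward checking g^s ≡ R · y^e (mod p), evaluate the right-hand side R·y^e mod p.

428

206^2 = 42436 ≡ 73
206^4 ≡ 73^2 = 5329 ≡ 99
206^8 ≡ 99^2 = 9801 ≡ 387
206^16 ≡ 387^2 = 149769 ≡ 191
206^32 ≡ 191^2 = 36481 ≡ 394
206^64 ≡ 394^2 = 155236 ≡ 428
206^128 ≡ 428^2 = 183184 ≡ 134
206^256 ≡ 134^2 = 17956 ≡ 174
414 = 256 + 128 + 16 + 8 + 4 + 2, so 206^414 ≡ 174·134·191·387·99·73 ≡ 387 (mod 523)
R · y^e ≡ 43·387 = 16641 ≡ 428 (mod 523)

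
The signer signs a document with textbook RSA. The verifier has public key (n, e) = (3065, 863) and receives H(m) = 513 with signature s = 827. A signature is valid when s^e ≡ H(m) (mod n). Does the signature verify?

s^2 ≡ 827^2 = 683929 ≡ 434
s^4 ≡ 434^2 = 188356 ≡ 1391
s^8 ≡ 1391^2 = 1934881 ≡ 866
s^16 ≡ 866^2 = 749956 ≡ 2096
s^32 ≡ 2096^2 = 4393216 ≡ 1071
s^64 ≡ 1071^2 = 1147041 ≡ 731
s^128 ≡ 731^2 = 534361 ≡ 1051
s^256 ≡ 1051^2 = 1104601 ≡ 1201
s^512 ≡ 1201^2 = 1442401 ≡ 1851
863 = 512 + 256 + 64 + 16 + 8 + 4 + 2 + 1, so s^863 ≡ 1851·1201·731·2096·866·1391·434·827 ≡ 1103 (mod 3065)
1103 ≠ 513, so verification fails.

does not verify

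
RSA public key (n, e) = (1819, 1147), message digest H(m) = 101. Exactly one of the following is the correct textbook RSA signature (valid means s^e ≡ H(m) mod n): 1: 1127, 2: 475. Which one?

2

Candidate 1: 1127^1147 mod 1819 = 147
Candidate 2: 475^1147 mod 1819 = 101
  → matches H(m) = 101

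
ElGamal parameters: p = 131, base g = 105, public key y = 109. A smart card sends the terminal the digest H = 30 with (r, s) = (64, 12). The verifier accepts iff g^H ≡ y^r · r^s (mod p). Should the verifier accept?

reject

Left side g^H mod p:
105^2 = 11025 ≡ 21
105^4 ≡ 21^2 = 441 ≡ 48
105^8 ≡ 48^2 = 2304 ≡ 77
105^16 ≡ 77^2 = 5929 ≡ 34
30 = 16 + 8 + 4 + 2, so 105^30 ≡ 34·77·48·21 ≡ 80 (mod 131)
Right side y^r · r^s mod p:
109^2 = 11881 ≡ 91
109^4 ≡ 91^2 = 8281 ≡ 28
109^8 ≡ 28^2 = 784 ≡ 129
109^16 ≡ 129^2 = 16641 ≡ 4
109^32 ≡ 4^2 = 16
109^64 ≡ 16^2 = 256 ≡ 125
64^2 = 4096 ≡ 35
64^4 ≡ 35^2 = 1225 ≡ 46
64^8 ≡ 46^2 = 2116 ≡ 20
12 = 8 + 4, so 64^12 ≡ 20·46 ≡ 3 (mod 131)
125·3 = 375 ≡ 113 (mod 131)
80 ≠ 113, so verification fails.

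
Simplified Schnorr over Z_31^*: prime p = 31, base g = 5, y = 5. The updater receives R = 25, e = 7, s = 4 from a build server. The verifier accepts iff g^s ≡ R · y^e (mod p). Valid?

g^s mod p:
5^2 = 25
5^4 ≡ 25^2 = 625 ≡ 5
R · y^e mod p:
5^2 = 25
5^4 ≡ 25^2 = 625 ≡ 5
7 = 4 + 2 + 1, so 5^7 ≡ 5·25·5 ≡ 5 (mod 31)
25·5 = 125 ≡ 1 (mod 31)
5 ≠ 1; the check fails.

no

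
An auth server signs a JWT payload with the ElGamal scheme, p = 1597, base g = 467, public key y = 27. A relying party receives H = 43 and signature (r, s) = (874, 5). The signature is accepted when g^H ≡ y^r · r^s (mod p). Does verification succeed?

Left side g^H mod p:
467^43 mod 1597 = 1031
Right side y^r · r^s mod p:
27^874 mod 1597 = 1
874^5 mod 1597 = 838
1·838 = 838 ≡ 838 (mod 1597)
1031 ≠ 838, so verification fails.

fails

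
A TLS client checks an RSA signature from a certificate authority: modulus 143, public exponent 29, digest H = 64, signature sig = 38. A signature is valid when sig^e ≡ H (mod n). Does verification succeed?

sig^2 ≡ 38^2 = 1444 ≡ 14
sig^4 ≡ 14^2 = 196 ≡ 53
sig^8 ≡ 53^2 = 2809 ≡ 92
sig^16 ≡ 92^2 = 8464 ≡ 27
29 = 16 + 8 + 4 + 1, so sig^29 ≡ 27·92·53·38 ≡ 64 (mod 143)
64 = H, so the signature checks out.

passes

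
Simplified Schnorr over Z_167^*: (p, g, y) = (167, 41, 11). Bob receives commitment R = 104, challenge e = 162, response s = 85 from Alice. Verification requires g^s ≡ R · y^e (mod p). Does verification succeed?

passes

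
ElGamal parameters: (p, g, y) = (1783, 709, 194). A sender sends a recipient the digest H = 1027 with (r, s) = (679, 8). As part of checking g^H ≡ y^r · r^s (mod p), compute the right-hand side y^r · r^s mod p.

709

194^2 = 37636 ≡ 193
194^4 ≡ 193^2 = 37249 ≡ 1589
194^8 ≡ 1589^2 = 2524921 ≡ 193
194^16 ≡ 193^2 = 37249 ≡ 1589
194^32 ≡ 1589^2 = 2524921 ≡ 193
194^64 ≡ 193^2 = 37249 ≡ 1589
194^128 ≡ 1589^2 = 2524921 ≡ 193
194^256 ≡ 193^2 = 37249 ≡ 1589
194^512 ≡ 1589^2 = 2524921 ≡ 193
679 = 512 + 128 + 32 + 4 + 2 + 1, so 194^679 ≡ 193·193·193·1589·193·194 ≡ 194 (mod 1783)
679^2 = 461041 ≡ 1027
679^4 ≡ 1027^2 = 1054729 ≡ 976
679^8 ≡ 976^2 = 952576 ≡ 454
y^r · r^s ≡ 194·454 = 88076 ≡ 709 (mod 1783)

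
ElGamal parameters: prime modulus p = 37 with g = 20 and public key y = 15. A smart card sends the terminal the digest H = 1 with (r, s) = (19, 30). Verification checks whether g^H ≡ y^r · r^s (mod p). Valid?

no

Left side g^H mod p:
20^1 mod 37 = 20
Right side y^r · r^s mod p:
Squares mod 37: 15^1≡15, 15^2≡3, 15^4≡9, 15^8≡7, 15^16≡12
19 = 16 + 2 + 1, so 15^19 ≡ 12·3·15 ≡ 22 (mod 37)
Squares mod 37: 19^1≡19, 19^2≡28, 19^4≡7, 19^8≡12, 19^16≡33
30 = 16 + 8 + 4 + 2, so 19^30 ≡ 33·12·7·28 ≡ 27 (mod 37)
22·27 = 594 ≡ 2 (mod 37)
20 ≠ 2, so verification fails.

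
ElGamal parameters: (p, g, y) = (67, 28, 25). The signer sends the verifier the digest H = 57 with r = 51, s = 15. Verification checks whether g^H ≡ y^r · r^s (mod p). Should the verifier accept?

Left side g^H mod p:
28^57 mod 67 = 3
Right side y^r · r^s mod p:
25^51 mod 67 = 9
51^15 mod 67 = 45
9·45 = 405 ≡ 3 (mod 67)
3 ≡ 3 (mod 67), so the signature is genuine.

accept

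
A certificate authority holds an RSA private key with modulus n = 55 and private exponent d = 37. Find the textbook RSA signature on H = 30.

Squares mod 55: H^1≡30, H^2≡20, H^4≡15, H^8≡5, H^16≡25, H^32≡20
37 = 32 + 4 + 1, so H^37 ≡ 20·15·30 ≡ 35 (mod 55)

35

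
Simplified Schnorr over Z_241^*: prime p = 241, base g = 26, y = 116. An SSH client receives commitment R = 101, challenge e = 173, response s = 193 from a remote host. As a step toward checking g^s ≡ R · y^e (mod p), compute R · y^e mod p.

116^2 = 13456 ≡ 201
116^4 ≡ 201^2 = 40401 ≡ 154
116^8 ≡ 154^2 = 23716 ≡ 98
116^16 ≡ 98^2 = 9604 ≡ 205
116^32 ≡ 205^2 = 42025 ≡ 91
116^64 ≡ 91^2 = 8281 ≡ 87
116^128 ≡ 87^2 = 7569 ≡ 98
173 = 128 + 32 + 8 + 4 + 1, so 116^173 ≡ 98·91·98·154·116 ≡ 48 (mod 241)
R · y^e ≡ 101·48 = 4848 ≡ 28 (mod 241)

28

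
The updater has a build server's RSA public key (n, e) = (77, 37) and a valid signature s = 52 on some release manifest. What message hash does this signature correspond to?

24

s^2 ≡ 52^2 = 2704 ≡ 9
s^4 ≡ 9^2 = 81 ≡ 4
s^8 ≡ 4^2 = 16
s^16 ≡ 16^2 = 256 ≡ 25
s^32 ≡ 25^2 = 625 ≡ 9
37 = 32 + 4 + 1, so s^37 ≡ 9·4·52 ≡ 24 (mod 77)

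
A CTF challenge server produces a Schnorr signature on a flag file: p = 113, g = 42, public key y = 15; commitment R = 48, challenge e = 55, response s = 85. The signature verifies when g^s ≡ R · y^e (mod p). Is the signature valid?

invalid

g^s mod p:
42^2 = 1764 ≡ 69
42^4 ≡ 69^2 = 4761 ≡ 15
42^8 ≡ 15^2 = 225 ≡ 112
42^16 ≡ 112^2 = 12544 ≡ 1
42^32 ≡ 1^2 = 1
42^64 ≡ 1^2 = 1
85 = 64 + 16 + 4 + 1, so 42^85 ≡ 1·1·15·42 ≡ 65 (mod 113)
R · y^e mod p:
15^2 = 225 ≡ 112
15^4 ≡ 112^2 = 12544 ≡ 1
15^8 ≡ 1^2 = 1
15^16 ≡ 1^2 = 1
15^32 ≡ 1^2 = 1
55 = 32 + 16 + 4 + 2 + 1, so 15^55 ≡ 1·1·1·112·15 ≡ 98 (mod 113)
48·98 = 4704 ≡ 71 (mod 113)
65 ≠ 71; the check fails.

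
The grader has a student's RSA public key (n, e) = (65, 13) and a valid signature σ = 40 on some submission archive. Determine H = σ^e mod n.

40

σ^2 ≡ 40^2 = 1600 ≡ 40
σ^4 ≡ 40^2 = 1600 ≡ 40
σ^8 ≡ 40^2 = 1600 ≡ 40
13 = 8 + 4 + 1, so σ^13 ≡ 40·40·40 ≡ 40 (mod 65)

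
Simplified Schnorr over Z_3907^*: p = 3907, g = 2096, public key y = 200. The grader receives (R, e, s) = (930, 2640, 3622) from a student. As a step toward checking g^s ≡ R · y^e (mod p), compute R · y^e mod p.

Squares mod 3907: 200^1≡200, 200^2≡930, 200^4≡1453, 200^8≡1429, 200^16≡2587, 200^32≡3785, 200^64≡3163, 200^128≡2649, 200^256≡229, 200^512≡1650, 200^1024≡3228, 200^2048≡15
2640 = 2048 + 512 + 64 + 16, so 200^2640 ≡ 15·1650·3163·2587 ≡ 1552 (mod 3907)
R · y^e ≡ 930·1552 = 1443360 ≡ 1677 (mod 3907)

1677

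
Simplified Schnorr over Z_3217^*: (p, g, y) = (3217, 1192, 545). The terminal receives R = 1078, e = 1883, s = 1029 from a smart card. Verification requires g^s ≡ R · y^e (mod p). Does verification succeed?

fails

g^s mod p:
1192^2 = 1420864 ≡ 2167
1192^4 ≡ 2167^2 = 4695889 ≡ 2286
1192^8 ≡ 2286^2 = 5225796 ≡ 1388
1192^16 ≡ 1388^2 = 1926544 ≡ 2778
1192^32 ≡ 2778^2 = 7717284 ≡ 2918
1192^64 ≡ 2918^2 = 8514724 ≡ 2542
1192^128 ≡ 2542^2 = 6461764 ≡ 2028
1192^256 ≡ 2028^2 = 4112784 ≡ 1458
1192^512 ≡ 1458^2 = 2125764 ≡ 2544
1192^1024 ≡ 2544^2 = 6471936 ≡ 2549
1029 = 1024 + 4 + 1, so 1192^1029 ≡ 2549·2286·1192 ≡ 1724 (mod 3217)
R · y^e mod p:
545^2 = 297025 ≡ 1061
545^4 ≡ 1061^2 = 1125721 ≡ 2988
545^8 ≡ 2988^2 = 8928144 ≡ 969
545^16 ≡ 969^2 = 938961 ≡ 2814
545^32 ≡ 2814^2 = 7918596 ≡ 1559
545^64 ≡ 1559^2 = 2430481 ≡ 1646
545^128 ≡ 1646^2 = 2709316 ≡ 602
545^256 ≡ 602^2 = 362404 ≡ 2100
545^512 ≡ 2100^2 = 4410000 ≡ 2710
545^1024 ≡ 2710^2 = 7344100 ≡ 2906
1883 = 1024 + 512 + 256 + 64 + 16 + 8 + 2 + 1, so 545^1883 ≡ 2906·2710·2100·1646·2814·969·1061·545 ≡ 49 (mod 3217)
1078·49 = 52822 ≡ 1350 (mod 3217)
1724 ≠ 1350; the check fails.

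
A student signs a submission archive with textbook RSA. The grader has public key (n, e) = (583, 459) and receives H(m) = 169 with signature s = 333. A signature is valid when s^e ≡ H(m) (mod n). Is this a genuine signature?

genuine

Squares mod 583: s^1≡333, s^2≡119, s^4≡169, s^8≡577, s^16≡36, s^32≡130, s^64≡576, s^128≡49, s^256≡69
459 = 256 + 128 + 64 + 8 + 2 + 1, so s^459 ≡ 69·49·576·577·119·333 ≡ 169 (mod 583)
169 = H(m), so the signature checks out.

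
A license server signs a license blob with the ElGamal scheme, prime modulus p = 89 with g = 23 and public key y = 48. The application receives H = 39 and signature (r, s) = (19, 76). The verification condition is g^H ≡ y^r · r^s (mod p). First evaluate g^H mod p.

13

23^2 = 529 ≡ 84
23^4 ≡ 84^2 = 7056 ≡ 25
23^8 ≡ 25^2 = 625 ≡ 2
23^16 ≡ 2^2 = 4
23^32 ≡ 4^2 = 16
39 = 32 + 4 + 2 + 1, so 23^39 ≡ 16·25·84·23 ≡ 13 (mod 89)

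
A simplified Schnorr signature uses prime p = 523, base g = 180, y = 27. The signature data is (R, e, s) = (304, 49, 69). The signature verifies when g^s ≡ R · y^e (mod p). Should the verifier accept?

g^s mod p:
180^2 = 32400 ≡ 497
180^4 ≡ 497^2 = 247009 ≡ 153
180^8 ≡ 153^2 = 23409 ≡ 397
180^16 ≡ 397^2 = 157609 ≡ 186
180^32 ≡ 186^2 = 34596 ≡ 78
180^64 ≡ 78^2 = 6084 ≡ 331
69 = 64 + 4 + 1, so 180^69 ≡ 331·153·180 ≡ 373 (mod 523)
R · y^e mod p:
27^2 = 729 ≡ 206
27^4 ≡ 206^2 = 42436 ≡ 73
27^8 ≡ 73^2 = 5329 ≡ 99
27^16 ≡ 99^2 = 9801 ≡ 387
27^32 ≡ 387^2 = 149769 ≡ 191
49 = 32 + 16 + 1, so 27^49 ≡ 191·387·27 ≡ 514 (mod 523)
304·514 = 156256 ≡ 402 (mod 523)
373 ≠ 402; the check fails.

reject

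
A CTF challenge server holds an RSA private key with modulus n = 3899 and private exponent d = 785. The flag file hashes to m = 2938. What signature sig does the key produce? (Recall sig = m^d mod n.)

2425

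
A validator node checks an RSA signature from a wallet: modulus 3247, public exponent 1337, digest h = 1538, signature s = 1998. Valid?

Squares mod 3247: s^1≡1998, s^2≡1441, s^4≡1648, s^8≡1412, s^16≡86, s^32≡902, s^64≡1854, s^128≡1990, s^256≡2007, s^512≡1769, s^1024≡2500
1337 = 1024 + 256 + 32 + 16 + 8 + 1, so s^1337 ≡ 2500·2007·902·86·1412·1998 ≡ 1709 (mod 3247)
The recovered value 1709 does not match the digest 1538.

no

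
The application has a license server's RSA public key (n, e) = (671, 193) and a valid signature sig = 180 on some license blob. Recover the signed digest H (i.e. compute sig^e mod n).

339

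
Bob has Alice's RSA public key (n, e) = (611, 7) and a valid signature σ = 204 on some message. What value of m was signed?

126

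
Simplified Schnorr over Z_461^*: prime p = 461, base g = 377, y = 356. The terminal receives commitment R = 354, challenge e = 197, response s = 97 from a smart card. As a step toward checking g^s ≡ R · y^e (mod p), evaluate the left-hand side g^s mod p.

394

377^2 = 142129 ≡ 141
377^4 ≡ 141^2 = 19881 ≡ 58
377^8 ≡ 58^2 = 3364 ≡ 137
377^16 ≡ 137^2 = 18769 ≡ 329
377^32 ≡ 329^2 = 108241 ≡ 367
377^64 ≡ 367^2 = 134689 ≡ 77
97 = 64 + 32 + 1, so 377^97 ≡ 77·367·377 ≡ 394 (mod 461)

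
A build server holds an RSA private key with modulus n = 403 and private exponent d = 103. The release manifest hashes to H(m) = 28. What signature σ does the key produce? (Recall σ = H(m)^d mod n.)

193

Squares mod 403: (H(m))^1≡28, (H(m))^2≡381, (H(m))^4≡81, (H(m))^8≡113, (H(m))^16≡276, (H(m))^32≡9, (H(m))^64≡81
103 = 64 + 32 + 4 + 2 + 1, so (H(m))^103 ≡ 81·9·81·381·28 ≡ 193 (mod 403)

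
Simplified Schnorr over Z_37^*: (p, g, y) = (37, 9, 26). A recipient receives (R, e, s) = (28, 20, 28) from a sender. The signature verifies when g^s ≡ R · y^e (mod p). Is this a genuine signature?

g^s mod p:
Squares mod 37: 9^1≡9, 9^2≡7, 9^4≡12, 9^8≡33, 9^16≡16
28 = 16 + 8 + 4, so 9^28 ≡ 16·33·12 ≡ 9 (mod 37)
R · y^e mod p:
Squares mod 37: 26^1≡26, 26^2≡10, 26^4≡26, 26^8≡10, 26^16≡26
20 = 16 + 4, so 26^20 ≡ 26·26 ≡ 10 (mod 37)
28·10 = 280 ≡ 21 (mod 37)
9 ≠ 21; the check fails.

forged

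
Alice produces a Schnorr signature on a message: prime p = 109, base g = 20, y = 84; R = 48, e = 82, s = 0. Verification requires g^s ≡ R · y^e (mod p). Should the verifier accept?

g^s mod p:
20^0 mod 109 = 1
R · y^e mod p:
84^2 = 7056 ≡ 80
84^4 ≡ 80^2 = 6400 ≡ 78
84^8 ≡ 78^2 = 6084 ≡ 89
84^16 ≡ 89^2 = 7921 ≡ 73
84^32 ≡ 73^2 = 5329 ≡ 97
84^64 ≡ 97^2 = 9409 ≡ 35
82 = 64 + 16 + 2, so 84^82 ≡ 35·73·80 ≡ 25 (mod 109)
48·25 = 1200 ≡ 1 (mod 109)
1 ≡ 1 (mod 109); signature holds.

accept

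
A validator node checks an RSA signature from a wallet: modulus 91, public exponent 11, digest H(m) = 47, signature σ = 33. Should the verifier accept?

reject

σ^2 ≡ 33^2 = 1089 ≡ 88
σ^4 ≡ 88^2 = 7744 ≡ 9
σ^8 ≡ 9^2 = 81
11 = 8 + 2 + 1, so σ^11 ≡ 81·88·33 ≡ 80 (mod 91)
σ^11 mod 91 = 80, but H(m) = 47.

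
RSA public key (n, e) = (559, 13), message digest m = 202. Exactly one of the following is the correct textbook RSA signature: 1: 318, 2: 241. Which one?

Candidate 1: Squares mod 559: 318^1≡318, 318^2≡504, 318^4≡230, 318^8≡354; 13 = 8 + 4 + 1, so 318^13 ≡ 354·230·318 ≡ 357 (mod 559)
Candidate 2: Squares mod 559: 241^1≡241, 241^2≡504, 241^4≡230, 241^8≡354; 13 = 8 + 4 + 1, so 241^13 ≡ 354·230·241 ≡ 202 (mod 559)
  → matches m = 202

2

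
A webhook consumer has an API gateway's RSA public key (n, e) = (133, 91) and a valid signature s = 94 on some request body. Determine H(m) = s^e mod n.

s^2 ≡ 94^2 = 8836 ≡ 58
s^4 ≡ 58^2 = 3364 ≡ 39
s^8 ≡ 39^2 = 1521 ≡ 58
s^16 ≡ 58^2 = 3364 ≡ 39
s^32 ≡ 39^2 = 1521 ≡ 58
s^64 ≡ 58^2 = 3364 ≡ 39
91 = 64 + 16 + 8 + 2 + 1, so s^91 ≡ 39·39·58·58·94 ≡ 94 (mod 133)

94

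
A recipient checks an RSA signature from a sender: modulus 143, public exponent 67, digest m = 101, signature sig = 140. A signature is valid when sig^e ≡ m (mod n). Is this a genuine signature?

Squares mod 143: sig^1≡140, sig^2≡9, sig^4≡81, sig^8≡126, sig^16≡3, sig^32≡9, sig^64≡81
67 = 64 + 2 + 1, so sig^67 ≡ 81·9·140 ≡ 101 (mod 143)
sig^67 mod 143 = 101 matches m.

genuine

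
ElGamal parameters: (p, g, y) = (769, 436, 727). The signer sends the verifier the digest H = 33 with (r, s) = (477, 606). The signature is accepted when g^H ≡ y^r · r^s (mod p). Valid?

no

Left side g^H mod p:
436^33 mod 769 = 485
Right side y^r · r^s mod p:
727^477 mod 769 = 373
477^606 mod 769 = 8
373·8 = 2984 ≡ 677 (mod 769)
485 ≠ 677, so verification fails.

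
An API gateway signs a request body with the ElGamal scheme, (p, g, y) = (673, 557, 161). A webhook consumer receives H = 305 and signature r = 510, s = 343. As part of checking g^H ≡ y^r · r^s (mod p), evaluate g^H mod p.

32

557^2 = 310249 ≡ 669
557^4 ≡ 669^2 = 447561 ≡ 16
557^8 ≡ 16^2 = 256
557^16 ≡ 256^2 = 65536 ≡ 255
557^32 ≡ 255^2 = 65025 ≡ 417
557^64 ≡ 417^2 = 173889 ≡ 255
557^128 ≡ 255^2 = 65025 ≡ 417
557^256 ≡ 417^2 = 173889 ≡ 255
305 = 256 + 32 + 16 + 1, so 557^305 ≡ 255·417·255·557 ≡ 32 (mod 673)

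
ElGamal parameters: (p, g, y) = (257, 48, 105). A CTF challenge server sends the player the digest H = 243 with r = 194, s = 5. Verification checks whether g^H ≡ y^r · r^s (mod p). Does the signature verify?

Left side g^H mod p:
48^2 = 2304 ≡ 248
48^4 ≡ 248^2 = 61504 ≡ 81
48^8 ≡ 81^2 = 6561 ≡ 136
48^16 ≡ 136^2 = 18496 ≡ 249
48^32 ≡ 249^2 = 62001 ≡ 64
48^64 ≡ 64^2 = 4096 ≡ 241
48^128 ≡ 241^2 = 58081 ≡ 256
243 = 128 + 64 + 32 + 16 + 2 + 1, so 48^243 ≡ 256·241·64·249·248·48 ≡ 54 (mod 257)
Right side y^r · r^s mod p:
105^2 = 11025 ≡ 231
105^4 ≡ 231^2 = 53361 ≡ 162
105^8 ≡ 162^2 = 26244 ≡ 30
105^16 ≡ 30^2 = 900 ≡ 129
105^32 ≡ 129^2 = 16641 ≡ 193
105^64 ≡ 193^2 = 37249 ≡ 241
105^128 ≡ 241^2 = 58081 ≡ 256
194 = 128 + 64 + 2, so 105^194 ≡ 256·241·231 ≡ 98 (mod 257)
194^2 = 37636 ≡ 114
194^4 ≡ 114^2 = 12996 ≡ 146
5 = 4 + 1, so 194^5 ≡ 146·194 ≡ 54 (mod 257)
98·54 = 5292 ≡ 152 (mod 257)
54 ≠ 152, so verification fails.

does not verify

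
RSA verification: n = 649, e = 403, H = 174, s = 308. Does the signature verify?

s^2 ≡ 308^2 = 94864 ≡ 110
s^4 ≡ 110^2 = 12100 ≡ 418
s^8 ≡ 418^2 = 174724 ≡ 143
s^16 ≡ 143^2 = 20449 ≡ 330
s^32 ≡ 330^2 = 108900 ≡ 517
s^64 ≡ 517^2 = 267289 ≡ 550
s^128 ≡ 550^2 = 302500 ≡ 66
s^256 ≡ 66^2 = 4356 ≡ 462
403 = 256 + 128 + 16 + 2 + 1, so s^403 ≡ 462·66·330·110·308 ≡ 451 (mod 649)
s^403 mod 649 = 451, but H = 174.

does not verify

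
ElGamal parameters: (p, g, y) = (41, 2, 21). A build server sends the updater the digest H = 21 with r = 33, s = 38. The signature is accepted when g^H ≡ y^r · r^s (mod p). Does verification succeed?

passes

Left side g^H mod p:
Squares mod 41: 2^1≡2, 2^2≡4, 2^4≡16, 2^8≡10, 2^16≡18
21 = 16 + 4 + 1, so 2^21 ≡ 18·16·2 ≡ 2 (mod 41)
Right side y^r · r^s mod p:
Squares mod 41: 21^1≡21, 21^2≡31, 21^4≡18, 21^8≡37, 21^16≡16, 21^32≡10
33 = 32 + 1, so 21^33 ≡ 10·21 ≡ 5 (mod 41)
Squares mod 41: 33^1≡33, 33^2≡23, 33^4≡37, 33^8≡16, 33^16≡10, 33^32≡18
38 = 32 + 4 + 2, so 33^38 ≡ 18·37·23 ≡ 25 (mod 41)
5·25 = 125 ≡ 2 (mod 41)
2 ≡ 2 (mod 41), so the signature is genuine.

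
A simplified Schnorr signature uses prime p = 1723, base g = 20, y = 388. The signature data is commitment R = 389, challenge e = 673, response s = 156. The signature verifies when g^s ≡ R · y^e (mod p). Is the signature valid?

valid

g^s mod p:
Squares mod 1723: 20^1≡20, 20^2≡400, 20^4≡1484, 20^8≡262, 20^16≡1447, 20^32≡364, 20^64≡1548, 20^128≡1334
156 = 128 + 16 + 8 + 4, so 20^156 ≡ 1334·1447·262·1484 ≡ 1335 (mod 1723)
R · y^e mod p:
Squares mod 1723: 388^1≡388, 388^2≡643, 388^4≡1652, 388^8≡1595, 388^16≡877, 388^32≡671, 388^64≡538, 388^128≡1703, 388^256≡400, 388^512≡1484
673 = 512 + 128 + 32 + 1, so 388^673 ≡ 1484·1703·671·388 ≡ 845 (mod 1723)
389·845 = 328705 ≡ 1335 (mod 1723)
1335 ≡ 1335 (mod 1723); signature holds.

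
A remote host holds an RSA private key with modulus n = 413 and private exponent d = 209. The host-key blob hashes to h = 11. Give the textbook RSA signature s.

Squares mod 413: h^1≡11, h^2≡121, h^4≡186, h^8≡317, h^16≡130, h^32≡380, h^64≡263, h^128≡198
209 = 128 + 64 + 16 + 1, so h^209 ≡ 198·263·130·11 ≡ 268 (mod 413)

268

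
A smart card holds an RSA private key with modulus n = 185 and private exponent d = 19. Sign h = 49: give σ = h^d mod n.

h^2 ≡ 49^2 = 2401 ≡ 181
h^4 ≡ 181^2 = 32761 ≡ 16
h^8 ≡ 16^2 = 256 ≡ 71
h^16 ≡ 71^2 = 5041 ≡ 46
19 = 16 + 2 + 1, so h^19 ≡ 46·181·49 ≡ 49 (mod 185)

49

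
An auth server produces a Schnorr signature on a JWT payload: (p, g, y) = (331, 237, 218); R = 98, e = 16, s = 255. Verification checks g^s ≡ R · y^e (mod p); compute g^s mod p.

38

237^2 = 56169 ≡ 230
237^4 ≡ 230^2 = 52900 ≡ 271
237^8 ≡ 271^2 = 73441 ≡ 290
237^16 ≡ 290^2 = 84100 ≡ 26
237^32 ≡ 26^2 = 676 ≡ 14
237^64 ≡ 14^2 = 196
237^128 ≡ 196^2 = 38416 ≡ 20
255 = 128 + 64 + 32 + 16 + 8 + 4 + 2 + 1, so 237^255 ≡ 20·196·14·26·290·271·230·237 ≡ 38 (mod 331)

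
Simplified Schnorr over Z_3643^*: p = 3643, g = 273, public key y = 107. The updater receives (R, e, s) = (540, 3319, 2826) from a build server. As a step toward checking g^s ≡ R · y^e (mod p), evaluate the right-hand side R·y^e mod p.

107^2 = 11449 ≡ 520
107^4 ≡ 520^2 = 270400 ≡ 818
107^8 ≡ 818^2 = 669124 ≡ 2455
107^16 ≡ 2455^2 = 6027025 ≡ 1503
107^32 ≡ 1503^2 = 2259009 ≡ 349
107^64 ≡ 349^2 = 121801 ≡ 1582
107^128 ≡ 1582^2 = 2502724 ≡ 3626
107^256 ≡ 3626^2 = 13147876 ≡ 289
107^512 ≡ 289^2 = 83521 ≡ 3375
107^1024 ≡ 3375^2 = 11390625 ≡ 2607
107^2048 ≡ 2607^2 = 6796449 ≡ 2254
3319 = 2048 + 1024 + 128 + 64 + 32 + 16 + 4 + 2 + 1, so 107^3319 ≡ 2254·2607·3626·1582·349·1503·818·520·107 ≡ 1063 (mod 3643)
R · y^e ≡ 540·1063 = 574020 ≡ 2069 (mod 3643)

2069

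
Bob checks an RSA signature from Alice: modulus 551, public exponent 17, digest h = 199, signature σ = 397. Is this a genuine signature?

genuine

σ^17 mod 551 = 199
σ^17 mod 551 = 199 matches h.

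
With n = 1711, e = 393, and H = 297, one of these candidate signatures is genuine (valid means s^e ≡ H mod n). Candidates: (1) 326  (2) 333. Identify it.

1

Candidate 1: 326^393 mod 1711 = 297
  → matches H = 297
Candidate 2: 333^393 mod 1711 = 1203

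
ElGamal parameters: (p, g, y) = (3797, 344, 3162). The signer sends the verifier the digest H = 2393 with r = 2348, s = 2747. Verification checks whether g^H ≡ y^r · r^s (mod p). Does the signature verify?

Left side g^H mod p:
344^2 = 118336 ≡ 629
344^4 ≡ 629^2 = 395641 ≡ 753
344^8 ≡ 753^2 = 567009 ≡ 1256
344^16 ≡ 1256^2 = 1577536 ≡ 1781
344^32 ≡ 1781^2 = 3171961 ≡ 1466
344^64 ≡ 1466^2 = 2149156 ≡ 54
344^128 ≡ 54^2 = 2916
344^256 ≡ 2916^2 = 8503056 ≡ 1573
344^512 ≡ 1573^2 = 2474329 ≡ 2482
344^1024 ≡ 2482^2 = 6160324 ≡ 1590
344^2048 ≡ 1590^2 = 2528100 ≡ 3095
2393 = 2048 + 256 + 64 + 16 + 8 + 1, so 344^2393 ≡ 3095·1573·54·1781·1256·344 ≡ 1619 (mod 3797)
Right side y^r · r^s mod p:
3162^2 = 9998244 ≡ 743
3162^4 ≡ 743^2 = 552049 ≡ 1484
3162^8 ≡ 1484^2 = 2202256 ≡ 3793
3162^16 ≡ 3793^2 = 14386849 ≡ 16
3162^32 ≡ 16^2 = 256
3162^64 ≡ 256^2 = 65536 ≡ 987
3162^128 ≡ 987^2 = 974169 ≡ 2137
3162^256 ≡ 2137^2 = 4566769 ≡ 2775
3162^512 ≡ 2775^2 = 7700625 ≡ 309
3162^1024 ≡ 309^2 = 95481 ≡ 556
3162^2048 ≡ 556^2 = 309136 ≡ 1579
2348 = 2048 + 256 + 32 + 8 + 4, so 3162^2348 ≡ 1579·2775·256·3793·1484 ≡ 3014 (mod 3797)
2348^2 = 5513104 ≡ 3657
2348^4 ≡ 3657^2 = 13373649 ≡ 615
2348^8 ≡ 615^2 = 378225 ≡ 2322
2348^16 ≡ 2322^2 = 5391684 ≡ 3741
2348^32 ≡ 3741^2 = 13995081 ≡ 3136
2348^64 ≡ 3136^2 = 9834496 ≡ 266
2348^128 ≡ 266^2 = 70756 ≡ 2410
2348^256 ≡ 2410^2 = 5808100 ≡ 2487
2348^512 ≡ 2487^2 = 6185169 ≡ 3653
2348^1024 ≡ 3653^2 = 13344409 ≡ 1751
2348^2048 ≡ 1751^2 = 3066001 ≡ 1822
2747 = 2048 + 512 + 128 + 32 + 16 + 8 + 2 + 1, so 2348^2747 ≡ 1822·3653·2410·3136·3741·2322·3657·2348 ≡ 221 (mod 3797)
3014·221 = 666094 ≡ 1619 (mod 3797)
1619 ≡ 1619 (mod 3797), so the signature is genuine.

verifies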